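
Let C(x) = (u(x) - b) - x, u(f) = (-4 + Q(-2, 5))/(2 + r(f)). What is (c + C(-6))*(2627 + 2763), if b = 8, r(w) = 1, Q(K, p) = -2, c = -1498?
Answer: -8095780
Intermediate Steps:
u(f) = -2 (u(f) = (-4 - 2)/(2 + 1) = -6/3 = -6*1/3 = -2)
C(x) = -10 - x (C(x) = (-2 - 1*8) - x = (-2 - 8) - x = -10 - x)
(c + C(-6))*(2627 + 2763) = (-1498 + (-10 - 1*(-6)))*(2627 + 2763) = (-1498 + (-10 + 6))*5390 = (-1498 - 4)*5390 = -1502*5390 = -8095780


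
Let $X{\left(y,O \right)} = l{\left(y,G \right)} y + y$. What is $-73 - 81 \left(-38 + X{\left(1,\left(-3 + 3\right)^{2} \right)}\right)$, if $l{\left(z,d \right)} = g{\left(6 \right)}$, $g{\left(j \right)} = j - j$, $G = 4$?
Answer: $2924$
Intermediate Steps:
$g{\left(j \right)} = 0$
$l{\left(z,d \right)} = 0$
$X{\left(y,O \right)} = y$ ($X{\left(y,O \right)} = 0 y + y = 0 + y = y$)
$-73 - 81 \left(-38 + X{\left(1,\left(-3 + 3\right)^{2} \right)}\right) = -73 - 81 \left(-38 + 1\right) = -73 - -2997 = -73 + 2997 = 2924$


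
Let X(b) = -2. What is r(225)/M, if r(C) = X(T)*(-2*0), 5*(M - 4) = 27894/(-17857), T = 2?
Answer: 0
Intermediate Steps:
M = 329246/89285 (M = 4 + (27894/(-17857))/5 = 4 + (27894*(-1/17857))/5 = 4 + (⅕)*(-27894/17857) = 4 - 27894/89285 = 329246/89285 ≈ 3.6876)
r(C) = 0 (r(C) = -(-4)*0 = -2*0 = 0)
r(225)/M = 0/(329246/89285) = 0*(89285/329246) = 0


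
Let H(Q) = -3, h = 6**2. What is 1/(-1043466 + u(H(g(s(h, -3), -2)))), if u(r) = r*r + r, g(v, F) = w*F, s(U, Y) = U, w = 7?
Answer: -1/1043460 ≈ -9.5835e-7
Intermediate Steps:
h = 36
g(v, F) = 7*F
u(r) = r + r**2 (u(r) = r**2 + r = r + r**2)
1/(-1043466 + u(H(g(s(h, -3), -2)))) = 1/(-1043466 - 3*(1 - 3)) = 1/(-1043466 - 3*(-2)) = 1/(-1043466 + 6) = 1/(-1043460) = -1/1043460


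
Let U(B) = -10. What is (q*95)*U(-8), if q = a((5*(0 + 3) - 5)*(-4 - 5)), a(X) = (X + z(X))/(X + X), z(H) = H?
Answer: -950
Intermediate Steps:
a(X) = 1 (a(X) = (X + X)/(X + X) = (2*X)/((2*X)) = (2*X)*(1/(2*X)) = 1)
q = 1
(q*95)*U(-8) = (1*95)*(-10) = 95*(-10) = -950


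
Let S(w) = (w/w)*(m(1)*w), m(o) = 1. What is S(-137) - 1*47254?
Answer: -47391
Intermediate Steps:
S(w) = w (S(w) = (w/w)*(1*w) = 1*w = w)
S(-137) - 1*47254 = -137 - 1*47254 = -137 - 47254 = -47391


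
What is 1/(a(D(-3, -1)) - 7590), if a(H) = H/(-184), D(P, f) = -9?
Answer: -184/1396551 ≈ -0.00013175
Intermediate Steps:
a(H) = -H/184 (a(H) = H*(-1/184) = -H/184)
1/(a(D(-3, -1)) - 7590) = 1/(-1/184*(-9) - 7590) = 1/(9/184 - 7590) = 1/(-1396551/184) = -184/1396551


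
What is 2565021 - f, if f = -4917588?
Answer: 7482609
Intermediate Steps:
2565021 - f = 2565021 - 1*(-4917588) = 2565021 + 4917588 = 7482609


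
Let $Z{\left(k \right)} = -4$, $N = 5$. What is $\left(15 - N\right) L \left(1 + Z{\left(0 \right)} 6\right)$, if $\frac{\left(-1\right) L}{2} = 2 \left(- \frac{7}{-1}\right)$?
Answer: $6440$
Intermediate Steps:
$L = -28$ ($L = - 2 \cdot 2 \left(- \frac{7}{-1}\right) = - 2 \cdot 2 \left(\left(-7\right) \left(-1\right)\right) = - 2 \cdot 2 \cdot 7 = \left(-2\right) 14 = -28$)
$\left(15 - N\right) L \left(1 + Z{\left(0 \right)} 6\right) = \left(15 - 5\right) \left(-28\right) \left(1 - 24\right) = 10 \left(-28\right) \left(-23\right) = \left(-280\right) \left(-23\right) = 6440$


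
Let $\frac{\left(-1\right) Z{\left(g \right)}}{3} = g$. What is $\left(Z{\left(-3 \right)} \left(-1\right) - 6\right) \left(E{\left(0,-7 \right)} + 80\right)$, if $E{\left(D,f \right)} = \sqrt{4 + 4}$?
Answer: $-1200 - 30 \sqrt{2} \approx -1242.4$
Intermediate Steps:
$Z{\left(g \right)} = - 3 g$
$E{\left(D,f \right)} = 2 \sqrt{2}$ ($E{\left(D,f \right)} = \sqrt{8} = 2 \sqrt{2}$)
$\left(Z{\left(-3 \right)} \left(-1\right) - 6\right) \left(E{\left(0,-7 \right)} + 80\right) = \left(\left(-3\right) \left(-3\right) \left(-1\right) - 6\right) \left(2 \sqrt{2} + 80\right) = \left(9 \left(-1\right) - 6\right) \left(80 + 2 \sqrt{2}\right) = \left(-9 - 6\right) \left(80 + 2 \sqrt{2}\right) = - 15 \left(80 + 2 \sqrt{2}\right) = -1200 - 30 \sqrt{2}$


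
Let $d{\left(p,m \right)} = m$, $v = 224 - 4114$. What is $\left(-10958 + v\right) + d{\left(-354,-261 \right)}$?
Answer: $-15109$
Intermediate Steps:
$v = -3890$ ($v = 224 - 4114 = -3890$)
$\left(-10958 + v\right) + d{\left(-354,-261 \right)} = \left(-10958 - 3890\right) - 261 = -14848 - 261 = -15109$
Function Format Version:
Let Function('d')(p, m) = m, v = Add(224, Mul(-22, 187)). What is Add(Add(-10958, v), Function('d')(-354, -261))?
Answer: -15109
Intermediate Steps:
v = -3890 (v = Add(224, -4114) = -3890)
Add(Add(-10958, v), Function('d')(-354, -261)) = Add(Add(-10958, -3890), -261) = Add(-14848, -261) = -15109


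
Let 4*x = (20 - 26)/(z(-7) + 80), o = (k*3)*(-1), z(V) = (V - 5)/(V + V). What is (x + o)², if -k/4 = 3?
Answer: 1659014361/1281424 ≈ 1294.7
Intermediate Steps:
k = -12 (k = -4*3 = -12)
z(V) = (-5 + V)/(2*V) (z(V) = (-5 + V)/((2*V)) = (-5 + V)*(1/(2*V)) = (-5 + V)/(2*V))
o = 36 (o = -12*3*(-1) = -36*(-1) = 36)
x = -21/1132 (x = ((20 - 26)/((½)*(-5 - 7)/(-7) + 80))/4 = (-6/((½)*(-⅐)*(-12) + 80))/4 = (-6/(6/7 + 80))/4 = (-6/566/7)/4 = (-6*7/566)/4 = (¼)*(-21/283) = -21/1132 ≈ -0.018551)
(x + o)² = (-21/1132 + 36)² = (40731/1132)² = 1659014361/1281424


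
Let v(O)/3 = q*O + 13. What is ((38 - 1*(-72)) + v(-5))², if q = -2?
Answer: 32041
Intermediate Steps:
v(O) = 39 - 6*O (v(O) = 3*(-2*O + 13) = 3*(13 - 2*O) = 39 - 6*O)
((38 - 1*(-72)) + v(-5))² = ((38 - 1*(-72)) + (39 - 6*(-5)))² = ((38 + 72) + (39 + 30))² = (110 + 69)² = 179² = 32041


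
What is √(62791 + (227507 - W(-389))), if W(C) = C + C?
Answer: 2*√72769 ≈ 539.51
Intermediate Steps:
W(C) = 2*C
√(62791 + (227507 - W(-389))) = √(62791 + (227507 - 2*(-389))) = √(62791 + (227507 - 1*(-778))) = √(62791 + (227507 + 778)) = √(62791 + 228285) = √291076 = 2*√72769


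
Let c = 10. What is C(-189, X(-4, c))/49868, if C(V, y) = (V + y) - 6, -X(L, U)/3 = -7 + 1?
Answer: -177/49868 ≈ -0.0035494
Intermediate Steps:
X(L, U) = 18 (X(L, U) = -3*(-7 + 1) = -3*(-6) = 18)
C(V, y) = -6 + V + y
C(-189, X(-4, c))/49868 = (-6 - 189 + 18)/49868 = -177*1/49868 = -177/49868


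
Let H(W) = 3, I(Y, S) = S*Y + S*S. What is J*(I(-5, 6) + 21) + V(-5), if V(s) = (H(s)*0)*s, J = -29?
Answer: -783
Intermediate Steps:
I(Y, S) = S**2 + S*Y (I(Y, S) = S*Y + S**2 = S**2 + S*Y)
V(s) = 0 (V(s) = (3*0)*s = 0*s = 0)
J*(I(-5, 6) + 21) + V(-5) = -29*(6*(6 - 5) + 21) + 0 = -29*(6*1 + 21) + 0 = -29*(6 + 21) + 0 = -29*27 + 0 = -783 + 0 = -783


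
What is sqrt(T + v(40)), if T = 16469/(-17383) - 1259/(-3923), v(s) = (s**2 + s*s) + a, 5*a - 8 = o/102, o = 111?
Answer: sqrt(430224885434525354455930)/11592896530 ≈ 56.579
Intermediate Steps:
a = 309/170 (a = 8/5 + (111/102)/5 = 8/5 + (111*(1/102))/5 = 8/5 + (1/5)*(37/34) = 8/5 + 37/170 = 309/170 ≈ 1.8176)
v(s) = 309/170 + 2*s**2 (v(s) = (s**2 + s*s) + 309/170 = (s**2 + s**2) + 309/170 = 2*s**2 + 309/170 = 309/170 + 2*s**2)
T = -42722690/68193509 (T = 16469*(-1/17383) - 1259*(-1/3923) = -16469/17383 + 1259/3923 = -42722690/68193509 ≈ -0.62649)
sqrt(T + v(40)) = sqrt(-42722690/68193509 + (309/170 + 2*40**2)) = sqrt(-42722690/68193509 + (309/170 + 2*1600)) = sqrt(-42722690/68193509 + (309/170 + 3200)) = sqrt(-42722690/68193509 + 544309/170) = sqrt(37111077832981/11592896530) = sqrt(430224885434525354455930)/11592896530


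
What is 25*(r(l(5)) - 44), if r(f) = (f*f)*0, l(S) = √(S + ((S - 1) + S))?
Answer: -1100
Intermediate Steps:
l(S) = √(-1 + 3*S) (l(S) = √(S + ((-1 + S) + S)) = √(S + (-1 + 2*S)) = √(-1 + 3*S))
r(f) = 0 (r(f) = f²*0 = 0)
25*(r(l(5)) - 44) = 25*(0 - 44) = 25*(-44) = -1100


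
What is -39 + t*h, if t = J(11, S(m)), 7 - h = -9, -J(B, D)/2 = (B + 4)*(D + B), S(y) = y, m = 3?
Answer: -6759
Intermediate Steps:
J(B, D) = -2*(4 + B)*(B + D) (J(B, D) = -2*(B + 4)*(D + B) = -2*(4 + B)*(B + D))
h = 16 (h = 7 - 1*(-9) = 7 + 9 = 16)
t = -420 (t = -8*11 - 8*3 - 2*11² - 2*11*3 = -88 - 24 - 2*121 - 66 = -88 - 24 - 242 - 66 = -420)
-39 + t*h = -39 - 420*16 = -39 - 6720 = -6759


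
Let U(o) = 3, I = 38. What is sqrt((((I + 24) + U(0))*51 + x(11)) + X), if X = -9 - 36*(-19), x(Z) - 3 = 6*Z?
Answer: 3*sqrt(451) ≈ 63.710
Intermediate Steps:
x(Z) = 3 + 6*Z
X = 675 (X = -9 + 684 = 675)
sqrt((((I + 24) + U(0))*51 + x(11)) + X) = sqrt((((38 + 24) + 3)*51 + (3 + 6*11)) + 675) = sqrt(((62 + 3)*51 + (3 + 66)) + 675) = sqrt((65*51 + 69) + 675) = sqrt((3315 + 69) + 675) = sqrt(3384 + 675) = sqrt(4059) = 3*sqrt(451)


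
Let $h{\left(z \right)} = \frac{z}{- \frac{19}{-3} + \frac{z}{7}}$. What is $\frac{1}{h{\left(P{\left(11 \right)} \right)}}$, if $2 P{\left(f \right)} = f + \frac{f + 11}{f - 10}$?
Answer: $\frac{365}{693} \approx 0.5267$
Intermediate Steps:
$P{\left(f \right)} = \frac{f}{2} + \frac{11 + f}{2 \left(-10 + f\right)}$ ($P{\left(f \right)} = \frac{f + \frac{f + 11}{f - 10}}{2} = \frac{f + \frac{11 + f}{-10 + f}}{2} = \frac{f}{2} + \frac{11 + f}{2 \left(-10 + f\right)}$)
$h{\left(z \right)} = \frac{z}{\frac{19}{3} + \frac{z}{7}}$ ($h{\left(z \right)} = \frac{z}{\left(-19\right) \left(- \frac{1}{3}\right) + z \frac{1}{7}} = \frac{z}{\frac{19}{3} + \frac{z}{7}}$)
$\frac{1}{h{\left(P{\left(11 \right)} \right)}} = \frac{1}{21 \frac{11 + 11^{2} - 99}{2 \left(-10 + 11\right)} \frac{1}{133 + 3 \frac{11 + 11^{2} - 99}{2 \left(-10 + 11\right)}}} = \frac{1}{21 \frac{11 + 121 - 99}{2 \cdot 1} \frac{1}{133 + 3 \frac{11 + 121 - 99}{2 \cdot 1}}} = \frac{1}{21 \cdot \frac{1}{2} \cdot 1 \cdot 33 \frac{1}{133 + 3 \cdot \frac{1}{2} \cdot 1 \cdot 33}} = \frac{1}{21 \cdot \frac{33}{2} \frac{1}{133 + 3 \cdot \frac{33}{2}}} = \frac{1}{21 \cdot \frac{33}{2} \frac{1}{133 + \frac{99}{2}}} = \frac{1}{21 \cdot \frac{33}{2} \frac{1}{\frac{365}{2}}} = \frac{1}{21 \cdot \frac{33}{2} \cdot \frac{2}{365}} = \frac{1}{\frac{693}{365}} = \frac{365}{693}$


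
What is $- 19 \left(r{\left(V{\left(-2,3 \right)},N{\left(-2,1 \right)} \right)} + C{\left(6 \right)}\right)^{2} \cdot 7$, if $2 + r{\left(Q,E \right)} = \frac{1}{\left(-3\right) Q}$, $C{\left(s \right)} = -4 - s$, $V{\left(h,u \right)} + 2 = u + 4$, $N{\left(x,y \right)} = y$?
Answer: $- \frac{4357213}{225} \approx -19365.0$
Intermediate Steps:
$V{\left(h,u \right)} = 2 + u$ ($V{\left(h,u \right)} = -2 + \left(u + 4\right) = -2 + \left(4 + u\right) = 2 + u$)
$r{\left(Q,E \right)} = -2 - \frac{1}{3 Q}$ ($r{\left(Q,E \right)} = -2 + \frac{1}{\left(-3\right) Q} = -2 - \frac{1}{3 Q}$)
$- 19 \left(r{\left(V{\left(-2,3 \right)},N{\left(-2,1 \right)} \right)} + C{\left(6 \right)}\right)^{2} \cdot 7 = - 19 \left(\left(-2 - \frac{1}{3 \left(2 + 3\right)}\right) - 10\right)^{2} \cdot 7 = - 19 \left(\left(-2 - \frac{1}{3 \cdot 5}\right) - 10\right)^{2} \cdot 7 = - 19 \left(\left(-2 - \frac{1}{15}\right) - 10\right)^{2} \cdot 7 = - 19 \left(- \frac{31}{15} - 10\right)^{2} \cdot 7 = - 19 \left(- \frac{181}{15}\right)^{2} \cdot 7 = \left(-19\right) \frac{32761}{225} \cdot 7 = \left(- \frac{622459}{225}\right) 7 = - \frac{4357213}{225}$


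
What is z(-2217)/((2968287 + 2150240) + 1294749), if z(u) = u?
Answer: -2217/6413276 ≈ -0.00034569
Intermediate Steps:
z(-2217)/((2968287 + 2150240) + 1294749) = -2217/((2968287 + 2150240) + 1294749) = -2217/(5118527 + 1294749) = -2217/6413276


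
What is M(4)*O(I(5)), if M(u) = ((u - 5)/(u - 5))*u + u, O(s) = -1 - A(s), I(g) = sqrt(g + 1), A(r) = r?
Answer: -8 - 8*sqrt(6) ≈ -27.596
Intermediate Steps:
I(g) = sqrt(1 + g)
O(s) = -1 - s
M(u) = 2*u (M(u) = ((-5 + u)/(-5 + u))*u + u = 1*u + u = u + u = 2*u)
M(4)*O(I(5)) = (2*4)*(-1 - sqrt(1 + 5)) = 8*(-1 - sqrt(6)) = -8 - 8*sqrt(6)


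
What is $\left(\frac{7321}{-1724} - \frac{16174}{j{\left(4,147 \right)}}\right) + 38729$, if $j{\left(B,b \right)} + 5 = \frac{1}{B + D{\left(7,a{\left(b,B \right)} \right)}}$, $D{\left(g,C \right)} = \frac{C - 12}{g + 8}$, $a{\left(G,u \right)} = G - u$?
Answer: $\frac{17020406479}{405140} \approx 42011.0$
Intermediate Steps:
$D{\left(g,C \right)} = \frac{-12 + C}{8 + g}$
$j{\left(B,b \right)} = -5 + \frac{1}{- \frac{4}{5} + \frac{b}{15} + \frac{14 B}{15}}$ ($j{\left(B,b \right)} = -5 + \frac{1}{B + \frac{-12 - \left(B - b\right)}{8 + 7}} = -5 + \frac{1}{B + \frac{-12 + b - B}{15}} = -5 + \frac{1}{B - \left(\frac{4}{5} - \frac{b}{15} + \frac{B}{15}\right)} = -5 + \frac{1}{- \frac{4}{5} + \frac{b}{15} + \frac{14 B}{15}}$)
$\left(\frac{7321}{-1724} - \frac{16174}{j{\left(4,147 \right)}}\right) + 38729 = \left(\frac{7321}{-1724} - \frac{16174}{5 \frac{1}{-12 + 147 + 14 \cdot 4} \left(15 - 147 - 56\right)}\right) + 38729 = \left(7321 \left(- \frac{1}{1724}\right) - \frac{16174}{5 \frac{1}{-12 + 147 + 56} \left(15 - 147 - 56\right)}\right) + 38729 = \left(- \frac{7321}{1724} - \frac{16174}{5 \cdot \frac{1}{191} \left(-188\right)}\right) + 38729 = \left(- \frac{7321}{1724} - \frac{16174}{- \frac{940}{191}}\right) + 38729 = \left(- \frac{7321}{1724} - - \frac{1544617}{470}\right) + 38729 = \left(- \frac{7321}{1724} + \frac{1544617}{470}\right) + 38729 = \frac{1329739419}{405140} + 38729 = \frac{17020406479}{405140}$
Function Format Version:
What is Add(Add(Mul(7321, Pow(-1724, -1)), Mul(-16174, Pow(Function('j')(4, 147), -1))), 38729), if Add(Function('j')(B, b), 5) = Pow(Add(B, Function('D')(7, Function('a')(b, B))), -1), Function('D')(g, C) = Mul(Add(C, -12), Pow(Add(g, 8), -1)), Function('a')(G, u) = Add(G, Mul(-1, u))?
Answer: Rational(17020406479, 405140) ≈ 42011.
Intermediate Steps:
Function('D')(g, C) = Mul(Pow(Add(8, g), -1), Add(-12, C)) (Function('D')(g, C) = Mul(Add(-12, C), Pow(Add(8, g), -1)) = Mul(Pow(Add(8, g), -1), Add(-12, C)))
Function('j')(B, b) = Add(-5, Pow(Add(Rational(-4, 5), Mul(Rational(1, 15), b), Mul(Rational(14, 15), B)), -1)) (Function('j')(B, b) = Add(-5, Pow(Add(B, Mul(Pow(Add(8, 7), -1), Add(-12, Add(b, Mul(-1, B))))), -1)) = Add(-5, Pow(Add(B, Mul(Pow(15, -1), Add(-12, b, Mul(-1, B)))), -1)) = Add(-5, Pow(Add(B, Mul(Rational(1, 15), Add(-12, b, Mul(-1, B)))), -1)) = Add(-5, Pow(Add(B, Add(Rational(-4, 5), Mul(Rational(-1, 15), B), Mul(Rational(1, 15), b))), -1)) = Add(-5, Pow(Add(Rational(-4, 5), Mul(Rational(1, 15), b), Mul(Rational(14, 15), B)), -1)))
Add(Add(Mul(7321, Pow(-1724, -1)), Mul(-16174, Pow(Function('j')(4, 147), -1))), 38729) = Add(Add(Mul(7321, Pow(-1724, -1)), Mul(-16174, Pow(Mul(5, Pow(Add(-12, 147, Mul(14, 4)), -1), Add(15, Mul(-1, 147), Mul(-14, 4))), -1))), 38729) = Add(Add(Mul(7321, Rational(-1, 1724)), Mul(-16174, Pow(Mul(5, Pow(Add(-12, 147, 56), -1), Add(15, -147, -56)), -1))), 38729) = Add(Add(Rational(-7321, 1724), Mul(-16174, Pow(Mul(5, Pow(191, -1), -188), -1))), 38729) = Add(Add(Rational(-7321, 1724), Mul(-16174, Pow(Mul(5, Rational(1, 191), -188), -1))), 38729) = Add(Add(Rational(-7321, 1724), Mul(-16174, Pow(Rational(-940, 191), -1))), 38729) = Add(Add(Rational(-7321, 1724), Mul(-16174, Rational(-191, 940))), 38729) = Add(Add(Rational(-7321, 1724), Rational(1544617, 470)), 38729) = Add(Rational(1329739419, 405140), 38729) = Rational(17020406479, 405140)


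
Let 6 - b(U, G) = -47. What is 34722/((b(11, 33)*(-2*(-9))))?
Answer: 1929/53 ≈ 36.396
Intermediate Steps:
b(U, G) = 53 (b(U, G) = 6 - 1*(-47) = 6 + 47 = 53)
34722/((b(11, 33)*(-2*(-9)))) = 34722/((53*(-2*(-9)))) = 34722/((53*18)) = 34722/954 = 34722*(1/954) = 1929/53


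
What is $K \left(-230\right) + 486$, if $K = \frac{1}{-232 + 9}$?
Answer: $\frac{108608}{223} \approx 487.03$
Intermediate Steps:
$K = - \frac{1}{223}$ ($K = \frac{1}{-223} = - \frac{1}{223} \approx -0.0044843$)
$K \left(-230\right) + 486 = \left(- \frac{1}{223}\right) \left(-230\right) + 486 = \frac{230}{223} + 486 = \frac{108608}{223}$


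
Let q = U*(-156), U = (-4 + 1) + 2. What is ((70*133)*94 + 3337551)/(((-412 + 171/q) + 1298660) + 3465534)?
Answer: 31294276/35388103 ≈ 0.88432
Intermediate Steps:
U = -1 (U = -3 + 2 = -1)
q = 156 (q = -1*(-156) = 156)
((70*133)*94 + 3337551)/(((-412 + 171/q) + 1298660) + 3465534) = ((70*133)*94 + 3337551)/(((-412 + 171/156) + 1298660) + 3465534) = (9310*94 + 3337551)/(((-412 + (1/156)*171) + 1298660) + 3465534) = (875140 + 3337551)/(((-412 + 57/52) + 1298660) + 3465534) = 4212691/((-21367/52 + 1298660) + 3465534) = 4212691/(67508953/52 + 3465534) = 4212691/(247716721/52) = 4212691*(52/247716721) = 31294276/35388103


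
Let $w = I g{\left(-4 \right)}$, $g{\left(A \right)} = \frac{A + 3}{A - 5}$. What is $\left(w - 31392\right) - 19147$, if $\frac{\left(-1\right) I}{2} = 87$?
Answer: $- \frac{151675}{3} \approx -50558.0$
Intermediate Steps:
$I = -174$ ($I = \left(-2\right) 87 = -174$)
$g{\left(A \right)} = \frac{3 + A}{-5 + A}$
$w = - \frac{58}{3}$ ($w = - 174 \frac{3 - 4}{-5 - 4} = - 174 \frac{1}{-9} \left(-1\right) = - 174 \left(\left(- \frac{1}{9}\right) \left(-1\right)\right) = \left(-174\right) \frac{1}{9} = - \frac{58}{3} \approx -19.333$)
$\left(w - 31392\right) - 19147 = \left(- \frac{58}{3} - 31392\right) - 19147 = - \frac{94234}{3} - 19147 = - \frac{151675}{3}$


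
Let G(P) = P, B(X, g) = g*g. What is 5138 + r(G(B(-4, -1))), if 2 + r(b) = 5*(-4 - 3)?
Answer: 5101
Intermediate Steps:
B(X, g) = g²
r(b) = -37 (r(b) = -2 + 5*(-4 - 3) = -2 + 5*(-7) = -2 - 35 = -37)
5138 + r(G(B(-4, -1))) = 5138 - 37 = 5101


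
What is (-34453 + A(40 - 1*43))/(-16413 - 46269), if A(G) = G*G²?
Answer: 17240/31341 ≈ 0.55008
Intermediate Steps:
A(G) = G³
(-34453 + A(40 - 1*43))/(-16413 - 46269) = (-34453 + (40 - 1*43)³)/(-16413 - 46269) = (-34453 + (40 - 43)³)/(-62682) = (-34453 + (-3)³)*(-1/62682) = (-34453 - 27)*(-1/62682) = -34480*(-1/62682) = 17240/31341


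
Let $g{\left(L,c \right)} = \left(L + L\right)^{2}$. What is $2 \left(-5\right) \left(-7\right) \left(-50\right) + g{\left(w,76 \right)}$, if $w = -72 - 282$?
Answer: $497764$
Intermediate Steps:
$w = -354$
$g{\left(L,c \right)} = 4 L^{2}$ ($g{\left(L,c \right)} = \left(2 L\right)^{2} = 4 L^{2}$)
$2 \left(-5\right) \left(-7\right) \left(-50\right) + g{\left(w,76 \right)} = 2 \left(-5\right) \left(-7\right) \left(-50\right) + 4 \left(-354\right)^{2} = \left(-10\right) \left(-7\right) \left(-50\right) + 4 \cdot 125316 = 70 \left(-50\right) + 501264 = -3500 + 501264 = 497764$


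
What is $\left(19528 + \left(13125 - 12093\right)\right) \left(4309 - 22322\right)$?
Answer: $-370347280$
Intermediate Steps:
$\left(19528 + \left(13125 - 12093\right)\right) \left(4309 - 22322\right) = \left(19528 + \left(13125 - 12093\right)\right) \left(-18013\right) = \left(19528 + 1032\right) \left(-18013\right) = 20560 \left(-18013\right) = -370347280$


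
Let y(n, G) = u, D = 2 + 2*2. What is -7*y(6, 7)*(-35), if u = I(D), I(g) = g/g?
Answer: 245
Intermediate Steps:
D = 6 (D = 2 + 4 = 6)
I(g) = 1
u = 1
y(n, G) = 1
-7*y(6, 7)*(-35) = -7*1*(-35) = -7*(-35) = 245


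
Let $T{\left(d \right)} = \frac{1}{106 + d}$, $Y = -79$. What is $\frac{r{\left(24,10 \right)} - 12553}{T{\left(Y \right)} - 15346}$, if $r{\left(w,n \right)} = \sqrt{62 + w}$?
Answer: $\frac{338931}{414341} - \frac{27 \sqrt{86}}{414341} \approx 0.8174$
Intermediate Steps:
$\frac{r{\left(24,10 \right)} - 12553}{T{\left(Y \right)} - 15346} = \frac{\sqrt{62 + 24} - 12553}{\frac{1}{106 - 79} - 15346} = \frac{\sqrt{86} - 12553}{\frac{1}{27} - 15346} = \frac{-12553 + \sqrt{86}}{\frac{1}{27} - 15346} = \frac{-12553 + \sqrt{86}}{- \frac{414341}{27}} = \left(-12553 + \sqrt{86}\right) \left(- \frac{27}{414341}\right) = \frac{338931}{414341} - \frac{27 \sqrt{86}}{414341}$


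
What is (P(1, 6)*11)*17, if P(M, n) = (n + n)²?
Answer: 26928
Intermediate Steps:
P(M, n) = 4*n² (P(M, n) = (2*n)² = 4*n²)
(P(1, 6)*11)*17 = ((4*6²)*11)*17 = ((4*36)*11)*17 = (144*11)*17 = 1584*17 = 26928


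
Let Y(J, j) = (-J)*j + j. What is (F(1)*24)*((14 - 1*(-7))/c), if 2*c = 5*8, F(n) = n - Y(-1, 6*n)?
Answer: -1386/5 ≈ -277.20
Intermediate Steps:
Y(J, j) = j - J*j (Y(J, j) = -J*j + j = j - J*j)
F(n) = -11*n (F(n) = n - 6*n*(1 - 1*(-1)) = n - 6*n*(1 + 1) = n - 6*n*2 = n - 12*n = -11*n)
c = 20 (c = (5*8)/2 = (1/2)*40 = 20)
(F(1)*24)*((14 - 1*(-7))/c) = (-11*1*24)*((14 - 1*(-7))/20) = (-11*24)*((14 + 7)*(1/20)) = -5544/20 = -264*21/20 = -1386/5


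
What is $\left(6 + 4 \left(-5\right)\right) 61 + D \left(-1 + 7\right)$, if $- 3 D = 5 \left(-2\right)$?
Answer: $-834$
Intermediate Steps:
$D = \frac{10}{3}$ ($D = - \frac{5 \left(-2\right)}{3} = \left(- \frac{1}{3}\right) \left(-10\right) = \frac{10}{3} \approx 3.3333$)
$\left(6 + 4 \left(-5\right)\right) 61 + D \left(-1 + 7\right) = \left(6 + 4 \left(-5\right)\right) 61 + \frac{10 \left(-1 + 7\right)}{3} = \left(6 - 20\right) 61 + \frac{10}{3} \cdot 6 = \left(-14\right) 61 + 20 = -854 + 20 = -834$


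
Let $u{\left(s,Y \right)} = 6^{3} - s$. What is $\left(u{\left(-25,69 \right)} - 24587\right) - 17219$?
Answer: $-41565$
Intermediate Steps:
$u{\left(s,Y \right)} = 216 - s$
$\left(u{\left(-25,69 \right)} - 24587\right) - 17219 = \left(\left(216 - -25\right) - 24587\right) - 17219 = \left(\left(216 + 25\right) - 24587\right) - 17219 = \left(241 - 24587\right) - 17219 = -24346 - 17219 = -41565$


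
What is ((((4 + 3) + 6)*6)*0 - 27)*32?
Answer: -864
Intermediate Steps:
((((4 + 3) + 6)*6)*0 - 27)*32 = (((7 + 6)*6)*0 - 27)*32 = ((13*6)*0 - 27)*32 = (78*0 - 27)*32 = (0 - 27)*32 = -27*32 = -864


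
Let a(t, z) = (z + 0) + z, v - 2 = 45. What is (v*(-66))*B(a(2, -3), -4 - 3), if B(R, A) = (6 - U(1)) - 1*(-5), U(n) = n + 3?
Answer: -21714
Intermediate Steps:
v = 47 (v = 2 + 45 = 47)
U(n) = 3 + n
a(t, z) = 2*z (a(t, z) = z + z = 2*z)
B(R, A) = 7 (B(R, A) = (6 - (3 + 1)) - 1*(-5) = (6 - 1*4) + 5 = (6 - 4) + 5 = 2 + 5 = 7)
(v*(-66))*B(a(2, -3), -4 - 3) = (47*(-66))*7 = -3102*7 = -21714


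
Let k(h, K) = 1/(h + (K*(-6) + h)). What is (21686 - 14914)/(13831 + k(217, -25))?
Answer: 3954848/8077305 ≈ 0.48962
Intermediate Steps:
k(h, K) = 1/(-6*K + 2*h) (k(h, K) = 1/(h + (-6*K + h)) = 1/(h + (h - 6*K)) = 1/(-6*K + 2*h))
(21686 - 14914)/(13831 + k(217, -25)) = (21686 - 14914)/(13831 + 1/(2*(217 - 3*(-25)))) = 6772/(13831 + 1/(2*(217 + 75))) = 6772/(13831 + (1/2)/292) = 6772/(13831 + (1/2)*(1/292)) = 6772/(13831 + 1/584) = 6772/(8077305/584) = 6772*(584/8077305) = 3954848/8077305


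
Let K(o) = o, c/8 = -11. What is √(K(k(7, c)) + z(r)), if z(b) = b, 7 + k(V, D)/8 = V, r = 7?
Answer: √7 ≈ 2.6458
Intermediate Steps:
c = -88 (c = 8*(-11) = -88)
k(V, D) = -56 + 8*V
√(K(k(7, c)) + z(r)) = √((-56 + 8*7) + 7) = √((-56 + 56) + 7) = √(0 + 7) = √7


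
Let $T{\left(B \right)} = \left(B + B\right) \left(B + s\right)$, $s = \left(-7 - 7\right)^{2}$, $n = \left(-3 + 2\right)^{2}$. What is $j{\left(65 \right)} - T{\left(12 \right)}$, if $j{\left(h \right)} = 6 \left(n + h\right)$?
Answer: $-4596$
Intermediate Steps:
$n = 1$ ($n = \left(-1\right)^{2} = 1$)
$s = 196$ ($s = \left(-14\right)^{2} = 196$)
$j{\left(h \right)} = 6 + 6 h$ ($j{\left(h \right)} = 6 \left(1 + h\right) = 6 + 6 h$)
$T{\left(B \right)} = 2 B \left(196 + B\right)$ ($T{\left(B \right)} = \left(B + B\right) \left(B + 196\right) = 2 B \left(196 + B\right)$)
$j{\left(65 \right)} - T{\left(12 \right)} = \left(6 + 6 \cdot 65\right) - 2 \cdot 12 \left(196 + 12\right) = \left(6 + 390\right) - 2 \cdot 12 \cdot 208 = 396 - 4992 = -4596$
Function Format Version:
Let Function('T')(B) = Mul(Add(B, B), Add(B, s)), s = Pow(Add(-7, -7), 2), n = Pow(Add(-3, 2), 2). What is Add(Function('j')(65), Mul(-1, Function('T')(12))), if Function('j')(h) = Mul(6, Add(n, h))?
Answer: -4596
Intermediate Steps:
n = 1 (n = Pow(-1, 2) = 1)
s = 196 (s = Pow(-14, 2) = 196)
Function('j')(h) = Add(6, Mul(6, h)) (Function('j')(h) = Mul(6, Add(1, h)) = Add(6, Mul(6, h)))
Function('T')(B) = Mul(2, B, Add(196, B)) (Function('T')(B) = Mul(Add(B, B), Add(B, 196)) = Mul(Mul(2, B), Add(196, B)) = Mul(2, B, Add(196, B)))
Add(Function('j')(65), Mul(-1, Function('T')(12))) = Add(Add(6, Mul(6, 65)), Mul(-1, Mul(2, 12, Add(196, 12)))) = Add(Add(6, 390), Mul(-1, Mul(2, 12, 208))) = Add(396, Mul(-1, 4992)) = Add(396, -4992) = -4596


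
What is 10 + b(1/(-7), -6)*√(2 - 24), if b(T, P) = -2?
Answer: 10 - 2*I*√22 ≈ 10.0 - 9.3808*I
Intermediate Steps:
10 + b(1/(-7), -6)*√(2 - 24) = 10 - 2*√(2 - 24) = 10 - 2*I*√22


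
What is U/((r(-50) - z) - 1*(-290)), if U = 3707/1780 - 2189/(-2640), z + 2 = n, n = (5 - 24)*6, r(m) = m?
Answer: 12439/1520832 ≈ 0.0081791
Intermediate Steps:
n = -114 (n = -19*6 = -114)
z = -116 (z = -2 - 114 = -116)
U = 12439/4272 (U = 3707*(1/1780) - 2189*(-1/2640) = 3707/1780 + 199/240 = 12439/4272 ≈ 2.9118)
U/((r(-50) - z) - 1*(-290)) = 12439/(4272*((-50 - 1*(-116)) - 1*(-290))) = 12439/(4272*((-50 + 116) + 290)) = 12439/(4272*(66 + 290)) = (12439/4272)/356 = (12439/4272)*(1/356) = 12439/1520832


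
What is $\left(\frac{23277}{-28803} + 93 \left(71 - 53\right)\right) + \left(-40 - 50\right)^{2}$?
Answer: $\frac{93832415}{9601} \approx 9773.2$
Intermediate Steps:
$\left(\frac{23277}{-28803} + 93 \left(71 - 53\right)\right) + \left(-40 - 50\right)^{2} = \left(23277 \left(- \frac{1}{28803}\right) + 93 \cdot 18\right) + \left(-90\right)^{2} = \left(- \frac{7759}{9601} + 1674\right) + 8100 = \frac{16064315}{9601} + 8100 = \frac{93832415}{9601}$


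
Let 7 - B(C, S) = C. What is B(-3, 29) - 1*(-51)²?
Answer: -2591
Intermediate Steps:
B(C, S) = 7 - C
B(-3, 29) - 1*(-51)² = (7 - 1*(-3)) - 1*(-51)² = (7 + 3) - 1*2601 = 10 - 2601 = -2591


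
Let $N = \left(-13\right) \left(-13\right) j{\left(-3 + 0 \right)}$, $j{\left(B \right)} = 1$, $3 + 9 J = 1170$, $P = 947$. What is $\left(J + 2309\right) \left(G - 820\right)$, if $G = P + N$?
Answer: $\frac{2165536}{3} \approx 7.2185 \cdot 10^{5}$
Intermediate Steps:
$J = \frac{389}{3}$ ($J = - \frac{1}{3} + \frac{1}{9} \cdot 1170 = - \frac{1}{3} + 130 = \frac{389}{3} \approx 129.67$)
$N = 169$ ($N = \left(-13\right) \left(-13\right) 1 = 169 \cdot 1 = 169$)
$G = 1116$ ($G = 947 + 169 = 1116$)
$\left(J + 2309\right) \left(G - 820\right) = \left(\frac{389}{3} + 2309\right) \left(1116 - 820\right) = \frac{7316}{3} \cdot 296 = \frac{2165536}{3}$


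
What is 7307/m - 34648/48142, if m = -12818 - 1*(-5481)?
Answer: -302992985/176608927 ≈ -1.7156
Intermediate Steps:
m = -7337 (m = -12818 + 5481 = -7337)
7307/m - 34648/48142 = 7307/(-7337) - 34648/48142 = 7307*(-1/7337) - 34648*1/48142 = -7307/7337 - 17324/24071 = -302992985/176608927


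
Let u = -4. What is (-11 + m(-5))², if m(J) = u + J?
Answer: 400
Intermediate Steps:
m(J) = -4 + J
(-11 + m(-5))² = (-11 + (-4 - 5))² = (-11 - 9)² = (-20)² = 400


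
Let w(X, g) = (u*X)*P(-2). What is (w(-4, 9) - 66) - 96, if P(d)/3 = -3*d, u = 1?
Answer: -234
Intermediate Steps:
P(d) = -9*d (P(d) = 3*(-3*d) = -9*d)
w(X, g) = 18*X (w(X, g) = (1*X)*(-9*(-2)) = X*18 = 18*X)
(w(-4, 9) - 66) - 96 = (18*(-4) - 66) - 96 = (-72 - 66) - 96 = -138 - 96 = -234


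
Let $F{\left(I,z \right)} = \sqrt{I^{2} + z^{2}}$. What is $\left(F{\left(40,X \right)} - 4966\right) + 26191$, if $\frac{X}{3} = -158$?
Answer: $21225 + 2 \sqrt{56569} \approx 21701.0$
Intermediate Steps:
$X = -474$ ($X = 3 \left(-158\right) = -474$)
$\left(F{\left(40,X \right)} - 4966\right) + 26191 = \left(\sqrt{40^{2} + \left(-474\right)^{2}} - 4966\right) + 26191 = \left(\sqrt{1600 + 224676} - 4966\right) + 26191 = \left(\sqrt{226276} - 4966\right) + 26191 = \left(2 \sqrt{56569} - 4966\right) + 26191 = \left(-4966 + 2 \sqrt{56569}\right) + 26191 = 21225 + 2 \sqrt{56569}$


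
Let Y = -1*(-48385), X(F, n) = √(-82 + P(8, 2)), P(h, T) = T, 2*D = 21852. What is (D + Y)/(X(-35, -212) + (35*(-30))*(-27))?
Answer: 168146685/80372258 - 59311*I*√5/200930645 ≈ 2.0921 - 0.00066005*I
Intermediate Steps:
D = 10926 (D = (½)*21852 = 10926)
X(F, n) = 4*I*√5 (X(F, n) = √(-82 + 2) = √(-80) = 4*I*√5)
Y = 48385
(D + Y)/(X(-35, -212) + (35*(-30))*(-27)) = (10926 + 48385)/(4*I*√5 + (35*(-30))*(-27)) = 59311/(4*I*√5 - 1050*(-27)) = 59311/(4*I*√5 + 28350) = 59311/(28350 + 4*I*√5)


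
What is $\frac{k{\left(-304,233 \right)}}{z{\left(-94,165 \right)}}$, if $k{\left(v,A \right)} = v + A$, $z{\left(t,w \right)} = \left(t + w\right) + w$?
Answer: $- \frac{71}{236} \approx -0.30085$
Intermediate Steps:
$z{\left(t,w \right)} = t + 2 w$
$k{\left(v,A \right)} = A + v$
$\frac{k{\left(-304,233 \right)}}{z{\left(-94,165 \right)}} = \frac{233 - 304}{-94 + 2 \cdot 165} = - \frac{71}{-94 + 330} = - \frac{71}{236}$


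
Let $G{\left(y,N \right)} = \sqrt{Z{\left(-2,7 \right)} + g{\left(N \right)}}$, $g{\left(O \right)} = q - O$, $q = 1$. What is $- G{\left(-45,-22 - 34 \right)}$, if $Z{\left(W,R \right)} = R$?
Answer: $-8$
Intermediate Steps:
$g{\left(O \right)} = 1 - O$
$G{\left(y,N \right)} = \sqrt{8 - N}$ ($G{\left(y,N \right)} = \sqrt{7 - \left(-1 + N\right)} = \sqrt{8 - N}$)
$- G{\left(-45,-22 - 34 \right)} = - \sqrt{8 - \left(-22 - 34\right)} = - \sqrt{8 - -56} = - \sqrt{8 + 56} = - \sqrt{64} = \left(-1\right) 8 = -8$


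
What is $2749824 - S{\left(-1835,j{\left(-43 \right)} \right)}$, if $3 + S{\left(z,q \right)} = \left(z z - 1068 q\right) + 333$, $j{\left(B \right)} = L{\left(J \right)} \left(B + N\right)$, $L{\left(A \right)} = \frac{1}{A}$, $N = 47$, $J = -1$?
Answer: $-622003$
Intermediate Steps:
$j{\left(B \right)} = -47 - B$ ($j{\left(B \right)} = \frac{B + 47}{-1} = - (47 + B) = -47 - B$)
$S{\left(z,q \right)} = 330 + z^{2} - 1068 q$ ($S{\left(z,q \right)} = -3 - \left(-333 + 1068 q - z z\right) = -3 - \left(-333 - z^{2} + 1068 q\right) = -3 + \left(333 + z^{2} - 1068 q\right) = 330 + z^{2} - 1068 q$)
$2749824 - S{\left(-1835,j{\left(-43 \right)} \right)} = 2749824 - \left(330 + \left(-1835\right)^{2} - 1068 \left(-47 - -43\right)\right) = 2749824 - \left(330 + 3367225 - 1068 \left(-47 + 43\right)\right) = 2749824 - \left(330 + 3367225 - -4272\right) = 2749824 - \left(330 + 3367225 + 4272\right) = 2749824 - 3371827 = -622003$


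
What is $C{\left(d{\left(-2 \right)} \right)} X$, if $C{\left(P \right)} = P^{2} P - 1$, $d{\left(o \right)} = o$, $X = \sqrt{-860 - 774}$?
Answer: $- 9 i \sqrt{1634} \approx - 363.8 i$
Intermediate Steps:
$X = i \sqrt{1634}$ ($X = \sqrt{-1634} = i \sqrt{1634} \approx 40.423 i$)
$C{\left(P \right)} = -1 + P^{3}$ ($C{\left(P \right)} = P^{3} - 1 = -1 + P^{3}$)
$C{\left(d{\left(-2 \right)} \right)} X = \left(-1 + \left(-2\right)^{3}\right) i \sqrt{1634} = \left(-1 - 8\right) i \sqrt{1634} = - 9 i \sqrt{1634}$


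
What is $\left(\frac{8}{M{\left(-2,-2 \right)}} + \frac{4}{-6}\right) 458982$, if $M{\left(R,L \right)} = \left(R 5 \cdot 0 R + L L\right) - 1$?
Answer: $917964$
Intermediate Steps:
$M{\left(R,L \right)} = -1 + L^{2}$ ($M{\left(R,L \right)} = \left(5 R 0 R + L^{2}\right) - 1 = \left(0 R + L^{2}\right) - 1 = \left(0 + L^{2}\right) - 1 = L^{2} - 1 = -1 + L^{2}$)
$\left(\frac{8}{M{\left(-2,-2 \right)}} + \frac{4}{-6}\right) 458982 = \left(\frac{8}{-1 + \left(-2\right)^{2}} + \frac{4}{-6}\right) 458982 = \left(\frac{8}{-1 + 4} + 4 \left(- \frac{1}{6}\right)\right) 458982 = \left(\frac{8}{3} - \frac{2}{3}\right) 458982 = 2 \cdot 458982 = 917964$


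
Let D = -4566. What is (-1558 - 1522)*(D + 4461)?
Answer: 323400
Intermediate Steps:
(-1558 - 1522)*(D + 4461) = (-1558 - 1522)*(-4566 + 4461) = -3080*(-105) = 323400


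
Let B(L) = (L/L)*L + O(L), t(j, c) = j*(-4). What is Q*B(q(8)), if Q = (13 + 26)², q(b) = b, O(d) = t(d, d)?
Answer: -36504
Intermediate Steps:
t(j, c) = -4*j
O(d) = -4*d
B(L) = -3*L (B(L) = (L/L)*L - 4*L = 1*L - 4*L = L - 4*L = -3*L)
Q = 1521 (Q = 39² = 1521)
Q*B(q(8)) = 1521*(-3*8) = 1521*(-24) = -36504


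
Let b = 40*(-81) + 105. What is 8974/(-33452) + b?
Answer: -52440497/16726 ≈ -3135.3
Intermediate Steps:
b = -3135 (b = -3240 + 105 = -3135)
8974/(-33452) + b = 8974/(-33452) - 3135 = 8974*(-1/33452) - 3135 = -4487/16726 - 3135 = -52440497/16726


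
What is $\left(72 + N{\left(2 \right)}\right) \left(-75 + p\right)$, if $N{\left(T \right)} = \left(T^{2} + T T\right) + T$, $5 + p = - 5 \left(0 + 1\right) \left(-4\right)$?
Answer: $-4920$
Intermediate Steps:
$p = 15$ ($p = -5 + - 5 \left(0 + 1\right) \left(-4\right) = -5 + \left(-5\right) 1 \left(-4\right) = -5 - -20 = -5 + 20 = 15$)
$N{\left(T \right)} = T + 2 T^{2}$ ($N{\left(T \right)} = \left(T^{2} + T^{2}\right) + T = 2 T^{2} + T = T + 2 T^{2}$)
$\left(72 + N{\left(2 \right)}\right) \left(-75 + p\right) = \left(72 + 2 \left(1 + 2 \cdot 2\right)\right) \left(-75 + 15\right) = \left(72 + 2 \left(1 + 4\right)\right) \left(-60\right) = \left(72 + 2 \cdot 5\right) \left(-60\right) = \left(72 + 10\right) \left(-60\right) = 82 \left(-60\right) = -4920$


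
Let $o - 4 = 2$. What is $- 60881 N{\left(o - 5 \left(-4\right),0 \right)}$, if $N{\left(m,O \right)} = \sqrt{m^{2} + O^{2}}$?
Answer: $-1582906$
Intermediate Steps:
$o = 6$ ($o = 4 + 2 = 6$)
$N{\left(m,O \right)} = \sqrt{O^{2} + m^{2}}$
$- 60881 N{\left(o - 5 \left(-4\right),0 \right)} = - 60881 \sqrt{0^{2} + \left(6 - 5 \left(-4\right)\right)^{2}} = - 60881 \sqrt{0 + \left(6 - -20\right)^{2}} = - 60881 \sqrt{0 + \left(6 + 20\right)^{2}} = - 60881 \sqrt{0 + 26^{2}} = - 60881 \sqrt{0 + 676} = - 60881 \sqrt{676} = \left(-60881\right) 26 = -1582906$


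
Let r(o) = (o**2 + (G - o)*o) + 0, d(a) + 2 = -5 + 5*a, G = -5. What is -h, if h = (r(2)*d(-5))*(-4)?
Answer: 1280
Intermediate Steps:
d(a) = -7 + 5*a (d(a) = -2 + (-5 + 5*a) = -7 + 5*a)
r(o) = o**2 + o*(-5 - o) (r(o) = (o**2 + (-5 - o)*o) + 0 = (o**2 + o*(-5 - o)) + 0 = o**2 + o*(-5 - o))
h = -1280 (h = ((-5*2)*(-7 + 5*(-5)))*(-4) = -10*(-7 - 25)*(-4) = -10*(-32)*(-4) = 320*(-4) = -1280)
-h = -1*(-1280) = 1280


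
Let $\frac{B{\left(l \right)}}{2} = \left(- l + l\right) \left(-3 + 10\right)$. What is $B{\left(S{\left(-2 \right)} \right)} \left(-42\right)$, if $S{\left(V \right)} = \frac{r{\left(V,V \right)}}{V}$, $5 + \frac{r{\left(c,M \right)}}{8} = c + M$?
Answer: $0$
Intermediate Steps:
$r{\left(c,M \right)} = -40 + 8 M + 8 c$ ($r{\left(c,M \right)} = -40 + 8 \left(c + M\right) = -40 + 8 \left(M + c\right) = -40 + \left(8 M + 8 c\right) = -40 + 8 M + 8 c$)
$S{\left(V \right)} = \frac{-40 + 16 V}{V}$ ($S{\left(V \right)} = \frac{-40 + 8 V + 8 V}{V} = \frac{-40 + 16 V}{V}$)
$B{\left(l \right)} = 0$ ($B{\left(l \right)} = 2 \left(- l + l\right) \left(-3 + 10\right) = 2 \cdot 0 \cdot 7 = 2 \cdot 0 = 0$)
$B{\left(S{\left(-2 \right)} \right)} \left(-42\right) = 0 \left(-42\right) = 0$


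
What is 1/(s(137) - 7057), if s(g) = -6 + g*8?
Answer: -1/5967 ≈ -0.00016759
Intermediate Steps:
s(g) = -6 + 8*g
1/(s(137) - 7057) = 1/((-6 + 8*137) - 7057) = 1/((-6 + 1096) - 7057) = 1/(1090 - 7057) = 1/(-5967) = -1/5967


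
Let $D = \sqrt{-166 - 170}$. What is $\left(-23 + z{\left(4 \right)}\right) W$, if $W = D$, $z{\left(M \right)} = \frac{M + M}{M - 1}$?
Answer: $- \frac{244 i \sqrt{21}}{3} \approx - 372.72 i$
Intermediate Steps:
$z{\left(M \right)} = \frac{2 M}{-1 + M}$
$D = 4 i \sqrt{21}$ ($D = \sqrt{-336} = 4 i \sqrt{21} \approx 18.33 i$)
$W = 4 i \sqrt{21} \approx 18.33 i$
$\left(-23 + z{\left(4 \right)}\right) W = \left(-23 + 2 \cdot 4 \frac{1}{-1 + 4}\right) 4 i \sqrt{21} = \left(-23 + 2 \cdot 4 \cdot \frac{1}{3}\right) 4 i \sqrt{21} = \left(-23 + \frac{8}{3}\right) 4 i \sqrt{21} = - \frac{61 \cdot 4 i \sqrt{21}}{3} = - \frac{244 i \sqrt{21}}{3}$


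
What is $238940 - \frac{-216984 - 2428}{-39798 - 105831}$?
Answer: $\frac{34796373848}{145629} \approx 2.3894 \cdot 10^{5}$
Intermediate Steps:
$238940 - \frac{-216984 - 2428}{-39798 - 105831} = 238940 - - \frac{219412}{-145629} = 238940 - \left(-219412\right) \left(- \frac{1}{145629}\right) = 238940 - \frac{219412}{145629} = \frac{34796373848}{145629}$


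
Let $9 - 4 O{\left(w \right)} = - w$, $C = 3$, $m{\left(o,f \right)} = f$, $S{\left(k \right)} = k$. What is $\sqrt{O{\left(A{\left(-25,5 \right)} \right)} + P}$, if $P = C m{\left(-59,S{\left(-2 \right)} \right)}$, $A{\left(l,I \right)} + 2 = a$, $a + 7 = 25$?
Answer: $\frac{1}{2} \approx 0.5$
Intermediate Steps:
$a = 18$ ($a = -7 + 25 = 18$)
$A{\left(l,I \right)} = 16$ ($A{\left(l,I \right)} = -2 + 18 = 16$)
$O{\left(w \right)} = \frac{9}{4} + \frac{w}{4}$ ($O{\left(w \right)} = \frac{9}{4} - \frac{\left(-1\right) w}{4} = \frac{9}{4} + \frac{w}{4}$)
$P = -6$ ($P = 3 \left(-2\right) = -6$)
$\sqrt{O{\left(A{\left(-25,5 \right)} \right)} + P} = \sqrt{\left(\frac{9}{4} + \frac{1}{4} \cdot 16\right) - 6} = \sqrt{\left(\frac{9}{4} + 4\right) - 6} = \sqrt{\frac{25}{4} - 6} = \sqrt{\frac{1}{4}} = \frac{1}{2}$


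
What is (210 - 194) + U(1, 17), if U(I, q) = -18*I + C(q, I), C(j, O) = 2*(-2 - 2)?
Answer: -10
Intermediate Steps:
C(j, O) = -8 (C(j, O) = 2*(-4) = -8)
U(I, q) = -8 - 18*I (U(I, q) = -18*I - 8 = -8 - 18*I)
(210 - 194) + U(1, 17) = (210 - 194) + (-8 - 18*1) = 16 + (-8 - 18) = 16 - 26 = -10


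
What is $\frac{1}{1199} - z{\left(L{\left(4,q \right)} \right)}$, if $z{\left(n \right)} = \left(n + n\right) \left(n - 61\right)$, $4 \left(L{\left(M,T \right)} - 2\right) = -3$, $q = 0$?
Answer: $\frac{1432813}{9592} \approx 149.38$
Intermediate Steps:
$L{\left(M,T \right)} = \frac{5}{4}$ ($L{\left(M,T \right)} = 2 + \frac{1}{4} \left(-3\right) = 2 - \frac{3}{4} = \frac{5}{4}$)
$z{\left(n \right)} = 2 n \left(-61 + n\right)$
$\frac{1}{1199} - z{\left(L{\left(4,q \right)} \right)} = \frac{1}{1199} - 2 \cdot \frac{5}{4} \left(-61 + \frac{5}{4}\right) = \frac{1}{1199} - 2 \cdot \frac{5}{4} \left(- \frac{239}{4}\right) = \frac{1}{1199} - - \frac{1195}{8} = \frac{1}{1199} + \frac{1195}{8} = \frac{1432813}{9592}$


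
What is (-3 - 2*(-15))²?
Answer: 729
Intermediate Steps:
(-3 - 2*(-15))² = (-3 + 30)² = 27² = 729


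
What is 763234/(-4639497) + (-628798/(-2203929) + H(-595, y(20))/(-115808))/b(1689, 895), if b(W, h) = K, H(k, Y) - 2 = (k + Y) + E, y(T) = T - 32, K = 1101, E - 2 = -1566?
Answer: -10196057268108343883/62083341442167069024 ≈ -0.16423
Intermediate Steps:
E = -1564 (E = 2 - 1566 = -1564)
y(T) = -32 + T
H(k, Y) = -1562 + Y + k (H(k, Y) = 2 + ((k + Y) - 1564) = 2 + ((Y + k) - 1564) = 2 + (-1564 + Y + k) = -1562 + Y + k)
b(W, h) = 1101
763234/(-4639497) + (-628798/(-2203929) + H(-595, y(20))/(-115808))/b(1689, 895) = 763234/(-4639497) + (-628798/(-2203929) + (-1562 + (-32 + 20) - 595)/(-115808))/1101 = 763234*(-1/4639497) + (-628798*(-1/2203929) + (-1562 - 12 - 595)*(-1/115808))*(1/1101) = -763234/4639497 + (628798/2203929 - 2169*(-1/115808))*(1/1101) = -763234/4639497 + (628798/2203929 + 2169/115808)*(1/1101) = -763234/4639497 + (11085737255/36461801376)*(1/1101) = -763234/4639497 + 11085737255/40144443314976 = -10196057268108343883/62083341442167069024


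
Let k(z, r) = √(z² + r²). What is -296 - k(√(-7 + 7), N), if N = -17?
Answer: -313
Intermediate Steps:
k(z, r) = √(r² + z²)
-296 - k(√(-7 + 7), N) = -296 - √((-17)² + (√(-7 + 7))²) = -296 - √(289 + (√0)²) = -296 - √(289 + 0²) = -296 - √(289 + 0) = -296 - √289 = -296 - 1*17 = -296 - 17 = -313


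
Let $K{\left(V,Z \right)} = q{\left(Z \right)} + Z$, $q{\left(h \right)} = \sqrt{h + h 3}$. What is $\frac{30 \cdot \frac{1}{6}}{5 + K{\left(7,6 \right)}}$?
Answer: $\frac{55}{97} - \frac{10 \sqrt{6}}{97} \approx 0.31449$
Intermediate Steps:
$q{\left(h \right)} = 2 \sqrt{h}$ ($q{\left(h \right)} = \sqrt{h + 3 h} = \sqrt{4 h} = 2 \sqrt{h}$)
$K{\left(V,Z \right)} = Z + 2 \sqrt{Z}$ ($K{\left(V,Z \right)} = 2 \sqrt{Z} + Z = Z + 2 \sqrt{Z}$)
$\frac{30 \cdot \frac{1}{6}}{5 + K{\left(7,6 \right)}} = \frac{30 \cdot \frac{1}{6}}{5 + \left(6 + 2 \sqrt{6}\right)} = \frac{30 \cdot \frac{1}{6}}{11 + 2 \sqrt{6}} = \frac{5}{11 + 2 \sqrt{6}}$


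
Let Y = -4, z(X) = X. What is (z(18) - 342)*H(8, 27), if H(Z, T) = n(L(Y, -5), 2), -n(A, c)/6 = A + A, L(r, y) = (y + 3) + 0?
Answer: -7776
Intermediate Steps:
L(r, y) = 3 + y (L(r, y) = (3 + y) + 0 = 3 + y)
n(A, c) = -12*A (n(A, c) = -6*(A + A) = -12*A)
H(Z, T) = 24 (H(Z, T) = -12*(3 - 5) = -12*(-2) = 24)
(z(18) - 342)*H(8, 27) = (18 - 342)*24 = -324*24 = -7776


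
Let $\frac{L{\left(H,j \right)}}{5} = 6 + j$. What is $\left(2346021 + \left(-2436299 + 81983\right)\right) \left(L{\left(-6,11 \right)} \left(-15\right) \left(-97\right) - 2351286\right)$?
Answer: $18478033245$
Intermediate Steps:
$L{\left(H,j \right)} = 30 + 5 j$ ($L{\left(H,j \right)} = 5 \left(6 + j\right) = 30 + 5 j$)
$\left(2346021 + \left(-2436299 + 81983\right)\right) \left(L{\left(-6,11 \right)} \left(-15\right) \left(-97\right) - 2351286\right) = \left(2346021 + \left(-2436299 + 81983\right)\right) \left(\left(30 + 5 \cdot 11\right) \left(-15\right) \left(-97\right) - 2351286\right) = \left(2346021 - 2354316\right) \left(\left(30 + 55\right) \left(-15\right) \left(-97\right) - 2351286\right) = - 8295 \left(85 \left(-15\right) \left(-97\right) - 2351286\right) = - 8295 \left(\left(-1275\right) \left(-97\right) - 2351286\right) = - 8295 \left(123675 - 2351286\right) = \left(-8295\right) \left(-2227611\right) = 18478033245$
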